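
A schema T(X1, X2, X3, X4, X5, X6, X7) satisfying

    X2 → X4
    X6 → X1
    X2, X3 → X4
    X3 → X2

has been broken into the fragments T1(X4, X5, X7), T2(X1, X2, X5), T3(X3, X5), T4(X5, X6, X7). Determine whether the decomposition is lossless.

Chase test. Columns are X1, X2, X3, X4, X5, X6, X7; row i has aⱼ where attribute j ∈ Ti, else bᵢⱼ.
Initial tableau (one row per fragment):
  row 1: b11 b12 b13 a4 a5 b16 a7
  row 2: a1 a2 b23 b24 a5 b26 b27
  row 3: b31 b32 a3 b34 a5 b36 b37
  row 4: b41 b42 b43 b44 a5 a6 a7
No row becomes fully distinguished — the join is lossy.

No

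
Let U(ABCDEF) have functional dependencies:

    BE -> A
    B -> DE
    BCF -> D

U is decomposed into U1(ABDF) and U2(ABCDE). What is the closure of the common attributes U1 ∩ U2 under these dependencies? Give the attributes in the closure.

ABDE

U1 ∩ U2 = {ABD}.
B → DE applies, adding E
Closure: {ABDE}.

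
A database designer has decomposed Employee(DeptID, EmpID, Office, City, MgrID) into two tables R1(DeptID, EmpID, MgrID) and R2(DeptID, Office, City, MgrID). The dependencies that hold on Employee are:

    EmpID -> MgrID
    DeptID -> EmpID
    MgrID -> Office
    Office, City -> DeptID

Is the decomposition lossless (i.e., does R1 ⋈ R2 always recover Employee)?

Common attributes: R1 ∩ R2 = {DeptID, MgrID}.
Closure of {DeptID, MgrID}: DeptID → EmpID applies, adding EmpID; MgrID → Office applies, adding Office. So (DeptID, MgrID)⁺ = {DeptID, EmpID, Office, MgrID}.
This closure contains every attribute of R1, so R1 ∩ R2 → R1. The join is lossless.

Yes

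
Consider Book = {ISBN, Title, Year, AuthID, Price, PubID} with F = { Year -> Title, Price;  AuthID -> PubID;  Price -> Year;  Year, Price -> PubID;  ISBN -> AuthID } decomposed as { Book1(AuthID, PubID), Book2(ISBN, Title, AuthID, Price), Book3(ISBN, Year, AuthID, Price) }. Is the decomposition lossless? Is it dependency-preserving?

lossless but not dependency-preserving

Lossless test (chase): Rows 1 and 2 agree on AuthID; apply AuthID→PubID and equate their PubID entries. Rows 1 and 3 agree on AuthID; apply AuthID→PubID and equate their PubID entries. Rows 2 and 3 agree on Price; apply Price→Year and equate their Year entries. Rows 2 and 3 agree on Year; apply Year→Title, Price and equate their Title, Price entries. Row 2 is now all distinguished symbols — the join is lossless.
Dependency preservation: the restricted closure of {Year, Price} across the fragments never reaches {PubID}, so Year, Price → PubID cannot be enforced without a join — not preserved.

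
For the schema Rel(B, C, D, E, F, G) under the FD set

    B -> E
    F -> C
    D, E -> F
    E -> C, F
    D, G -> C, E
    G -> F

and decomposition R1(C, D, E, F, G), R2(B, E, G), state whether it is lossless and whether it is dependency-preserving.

Lossless test: (E, G)⁺ = {C, E, F, G}, which is a superkey of neither fragment — lossy.
Dependency preservation: every FD's attributes lie within a single fragment, so each can be enforced locally — preserved.

lossy but dependency-preserving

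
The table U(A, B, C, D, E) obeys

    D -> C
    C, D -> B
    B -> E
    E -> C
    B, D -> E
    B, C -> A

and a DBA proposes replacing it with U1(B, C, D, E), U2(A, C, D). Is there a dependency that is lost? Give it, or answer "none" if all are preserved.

B, C -> A

Check B, C → A: no single fragment contains all of {A, B, C}, and the restricted closure of {B, C} across the fragments never reaches {A}.
D → C is preserved.
C, D → B is preserved.
B → E is preserved.
E → C is preserved.
B, D → E is preserved.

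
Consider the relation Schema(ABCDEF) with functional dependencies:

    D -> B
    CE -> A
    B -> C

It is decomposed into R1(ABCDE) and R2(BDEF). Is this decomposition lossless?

Common attributes: R1 ∩ R2 = {BDE}.
Closure of {BDE}: B → C applies, adding C; CE → A applies, adding A. So (BDE)⁺ = {ABCDE}.
This closure contains every attribute of R1, so R1 ∩ R2 → R1. The join is lossless.

Yes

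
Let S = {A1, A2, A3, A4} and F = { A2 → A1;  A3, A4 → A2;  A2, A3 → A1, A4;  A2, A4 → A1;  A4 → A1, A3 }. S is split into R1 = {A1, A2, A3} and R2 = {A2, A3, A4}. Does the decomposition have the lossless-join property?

Yes

Common attributes: R1 ∩ R2 = {A2, A3}.
Closure of {A2, A3}: A2 → A1 applies, adding A1; A2, A3 → A1, A4 applies, adding A4. So (A2, A3)⁺ = {A1, A2, A3, A4}.
This closure contains every attribute of R1, so R1 ∩ R2 → R1. The join is lossless.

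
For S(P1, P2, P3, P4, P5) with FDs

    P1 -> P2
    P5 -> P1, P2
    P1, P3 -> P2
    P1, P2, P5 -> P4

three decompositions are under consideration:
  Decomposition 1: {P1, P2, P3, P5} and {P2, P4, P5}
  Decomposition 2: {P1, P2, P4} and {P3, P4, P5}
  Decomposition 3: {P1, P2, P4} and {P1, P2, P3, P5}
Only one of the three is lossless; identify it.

Decomposition 1

Decomposition 1: common = {P2, P5}, closure = {P1, P2, P4, P5} → lossless.
Decomposition 2: common = {P4}, closure = {P4} → lossy.
Decomposition 3: common = {P1, P2}, closure = {P1, P2} → lossy.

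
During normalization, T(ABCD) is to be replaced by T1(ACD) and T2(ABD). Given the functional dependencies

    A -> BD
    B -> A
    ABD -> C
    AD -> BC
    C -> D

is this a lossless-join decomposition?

Yes

Common attributes: T1 ∩ T2 = {AD}.
Closure of {AD}: A → BD applies, adding B; ABD → C applies, adding C. So (AD)⁺ = {ABCD}.
This closure contains every attribute of T1, so T1 ∩ T2 → T1. The join is lossless.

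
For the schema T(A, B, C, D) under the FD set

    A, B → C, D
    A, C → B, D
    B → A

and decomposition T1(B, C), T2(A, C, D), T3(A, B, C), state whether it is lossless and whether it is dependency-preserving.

lossless and dependency-preserving

Lossless test (chase): Rows 2 and 3 agree on A, C; apply A, C→B, D and equate their B, D entries. Rows 1 and 2 agree on B; apply B→A and equate their A entries. Rows 1 and 2 agree on A, B; apply A, B→C, D and equate their C, D entries. Row 1 is now all distinguished symbols — the join is lossless.
Dependency preservation: A, B → C, D; A, C → B, D are not contained in any single fragment, but the restricted closure of each left-hand side across the fragments still reaches the right-hand side; the remaining FDs each lie inside some fragment. All dependencies are preserved.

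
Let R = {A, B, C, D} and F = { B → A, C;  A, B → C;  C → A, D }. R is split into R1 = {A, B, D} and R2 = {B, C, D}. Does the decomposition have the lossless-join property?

Common attributes: R1 ∩ R2 = {B, D}.
Closure of {B, D}: B → A, C applies, adding A, C. So (B, D)⁺ = {A, B, C, D}.
This closure contains every attribute of R1, so R1 ∩ R2 → R1. The join is lossless.

Yes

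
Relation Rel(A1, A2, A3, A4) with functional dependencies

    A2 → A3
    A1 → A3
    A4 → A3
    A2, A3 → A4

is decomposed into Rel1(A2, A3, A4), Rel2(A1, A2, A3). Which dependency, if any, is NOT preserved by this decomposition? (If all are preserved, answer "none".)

A2 → A3 lies within Rel1.
A1 → A3 lies within Rel2.
A4 → A3 lies within Rel1.
A2, A3 → A4 lies within Rel1.
Every dependency is enforceable on the fragments, so the decomposition is dependency-preserving.

none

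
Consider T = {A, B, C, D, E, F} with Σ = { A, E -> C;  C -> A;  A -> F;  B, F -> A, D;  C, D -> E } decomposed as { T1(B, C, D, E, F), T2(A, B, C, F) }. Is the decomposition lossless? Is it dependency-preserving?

lossless but not dependency-preserving

Lossless test: (B, C, F)⁺ = {A, B, C, D, E, F}, which contains all of one fragment — lossless.
Dependency preservation: the restricted closure of {A, E} across the fragments never reaches {C}, so A, E → C cannot be enforced without a join — not preserved.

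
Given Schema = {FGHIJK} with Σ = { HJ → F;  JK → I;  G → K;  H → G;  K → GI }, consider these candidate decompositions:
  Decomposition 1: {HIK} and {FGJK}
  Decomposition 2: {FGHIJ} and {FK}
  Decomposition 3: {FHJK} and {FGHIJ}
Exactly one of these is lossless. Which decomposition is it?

Decomposition 3

Decomposition 1: common = {K}, closure = {GIK} → lossy.
Decomposition 2: common = {F}, closure = {F} → lossy.
Decomposition 3: common = {FHJ}, closure = {FGHIJK} → lossless.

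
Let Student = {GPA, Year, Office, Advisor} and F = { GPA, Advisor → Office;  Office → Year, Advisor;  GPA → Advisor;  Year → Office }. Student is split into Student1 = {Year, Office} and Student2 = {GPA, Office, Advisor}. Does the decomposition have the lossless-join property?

Common attributes: Student1 ∩ Student2 = {Office}.
Closure of {Office}: Office → Year, Advisor applies, adding Year, Advisor. So (Office)⁺ = {Year, Office, Advisor}.
This closure contains every attribute of Student1, so Student1 ∩ Student2 → Student1. The join is lossless.

Yes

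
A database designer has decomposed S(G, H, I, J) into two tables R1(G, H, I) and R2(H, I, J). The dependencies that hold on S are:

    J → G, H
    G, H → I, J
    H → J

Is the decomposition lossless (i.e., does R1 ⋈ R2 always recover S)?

Common attributes: R1 ∩ R2 = {H, I}.
Closure of {H, I}: H → J applies, adding J; J → G, H applies, adding G. So (H, I)⁺ = {G, H, I, J}.
This closure contains every attribute of R1, so R1 ∩ R2 → R1. The join is lossless.

Yes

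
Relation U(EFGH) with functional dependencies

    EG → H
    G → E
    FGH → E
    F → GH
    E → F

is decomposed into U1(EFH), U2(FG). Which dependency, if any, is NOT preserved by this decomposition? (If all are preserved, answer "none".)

none

EG → H: restricted closure across fragments reaches H.
G → E: restricted closure across fragments reaches E.
FGH → E: restricted closure across fragments reaches E.
F → GH: restricted closure across fragments reaches GH.
E → F lies within U1.
Every dependency is enforceable on the fragments, so the decomposition is dependency-preserving.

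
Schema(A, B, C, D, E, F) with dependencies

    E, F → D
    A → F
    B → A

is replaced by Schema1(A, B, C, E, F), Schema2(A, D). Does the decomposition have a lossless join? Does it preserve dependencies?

Lossless test: (A)⁺ = {A, F}, which is a superkey of neither fragment — lossy.
Dependency preservation: the restricted closure of {E, F} across the fragments never reaches {D}, so E, F → D cannot be enforced without a join — not preserved.

lossy and not dependency-preserving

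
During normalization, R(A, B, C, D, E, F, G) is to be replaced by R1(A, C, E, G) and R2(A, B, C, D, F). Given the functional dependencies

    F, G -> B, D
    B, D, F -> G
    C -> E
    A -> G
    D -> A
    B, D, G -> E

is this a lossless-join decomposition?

Common attributes: R1 ∩ R2 = {A, C}.
Closure of {A, C}: C → E applies, adding E; A → G applies, adding G. So (A, C)⁺ = {A, C, E, G}.
This closure contains every attribute of R1, so R1 ∩ R2 → R1. The join is lossless.

Yes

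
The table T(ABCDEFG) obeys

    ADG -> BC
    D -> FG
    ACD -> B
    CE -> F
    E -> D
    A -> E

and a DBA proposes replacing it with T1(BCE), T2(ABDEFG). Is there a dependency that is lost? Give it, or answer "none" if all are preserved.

ADG -> BC

Check ADG → BC: no single fragment contains all of {ABCDG}, and the restricted closure of {ADG} across the fragments never reaches {BC}.
D → FG is preserved.
ACD → B is preserved.
CE → F is preserved.
E → D is preserved.
A → E is preserved.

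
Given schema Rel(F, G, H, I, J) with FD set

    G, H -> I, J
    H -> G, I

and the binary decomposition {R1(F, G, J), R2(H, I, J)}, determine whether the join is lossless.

Common attributes: R1 ∩ R2 = {J}.
No dependency enlarges {J}, so (J)⁺ = {J}.
The closure contains neither all of R1 = {F, G, J} nor all of R2 = {H, I, J}, so the common attributes are not a superkey of either fragment. The join is lossy.

No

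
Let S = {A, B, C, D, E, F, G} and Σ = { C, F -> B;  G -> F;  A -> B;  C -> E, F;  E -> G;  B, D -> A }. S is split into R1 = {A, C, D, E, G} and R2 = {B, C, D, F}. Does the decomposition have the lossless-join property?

Common attributes: R1 ∩ R2 = {C, D}.
Closure of {C, D}: C → E, F applies, adding E, F; E → G applies, adding G; C, F → B applies, adding B; B, D → A applies, adding A. So (C, D)⁺ = {A, B, C, D, E, F, G}.
This closure contains every attribute of R1, so R1 ∩ R2 → R1. The join is lossless.

Yes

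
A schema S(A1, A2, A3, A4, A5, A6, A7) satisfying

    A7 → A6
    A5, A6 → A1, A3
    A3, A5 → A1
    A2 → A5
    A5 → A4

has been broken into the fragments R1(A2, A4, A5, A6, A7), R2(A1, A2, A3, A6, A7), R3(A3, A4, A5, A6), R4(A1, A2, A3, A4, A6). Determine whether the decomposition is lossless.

Yes

Chase test. Columns are A1, A2, A3, A4, A5, A6, A7; row i has aⱼ where attribute j ∈ Ri, else bᵢⱼ.
Initial tableau (one row per fragment):
  row 1: b11 a2 b13 a4 a5 a6 a7
  row 2: a1 a2 a3 b24 b25 a6 a7
  row 3: b31 b32 a3 a4 a5 a6 b37
  row 4: a1 a2 a3 a4 b45 a6 b47
Rows 1 and 3 agree on A5, A6; apply A5, A6→A1, A3 and equate their A1, A3 entries.
Rows 1 and 2 agree on A2; apply A2→A5 and equate their A5 entries.
Rows 1 and 4 agree on A2; apply A2→A5 and equate their A5 entries.
Rows 1 and 2 agree on A5; apply A5→A4 and equate their A4 entries.
Rows 1 and 2 agree on A5, A6; apply A5, A6→A1, A3 and equate their A1, A3 entries.
Row 1 is now all distinguished symbols — the join is lossless.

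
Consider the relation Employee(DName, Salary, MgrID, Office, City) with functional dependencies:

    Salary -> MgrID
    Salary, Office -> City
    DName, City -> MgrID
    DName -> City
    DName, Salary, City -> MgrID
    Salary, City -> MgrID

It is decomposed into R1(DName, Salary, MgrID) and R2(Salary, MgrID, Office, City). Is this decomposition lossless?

Common attributes: R1 ∩ R2 = {Salary, MgrID}.
No dependency enlarges {Salary, MgrID}, so (Salary, MgrID)⁺ = {Salary, MgrID}.
The closure contains neither all of R1 = {DName, Salary, MgrID} nor all of R2 = {Salary, MgrID, Office, City}, so the common attributes are not a superkey of either fragment. The join is lossy.

No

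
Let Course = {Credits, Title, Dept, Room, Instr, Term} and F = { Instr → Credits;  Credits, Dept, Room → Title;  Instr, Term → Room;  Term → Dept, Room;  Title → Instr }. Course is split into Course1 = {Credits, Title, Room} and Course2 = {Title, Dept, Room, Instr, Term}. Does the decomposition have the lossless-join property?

Common attributes: Course1 ∩ Course2 = {Title, Room}.
Closure of {Title, Room}: Title → Instr applies, adding Instr; Instr → Credits applies, adding Credits. So (Title, Room)⁺ = {Credits, Title, Room, Instr}.
This closure contains every attribute of Course1, so Course1 ∩ Course2 → Course1. The join is lossless.

Yes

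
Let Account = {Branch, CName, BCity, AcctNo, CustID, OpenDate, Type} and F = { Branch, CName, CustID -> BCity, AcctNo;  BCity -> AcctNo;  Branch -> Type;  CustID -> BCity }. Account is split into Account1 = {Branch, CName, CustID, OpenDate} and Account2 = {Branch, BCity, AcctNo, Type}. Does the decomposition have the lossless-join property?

No

Common attributes: Account1 ∩ Account2 = {Branch}.
Closure of {Branch}: Branch → Type applies, adding Type. So (Branch)⁺ = {Branch, Type}.
The closure contains neither all of Account1 = {Branch, CName, CustID, OpenDate} nor all of Account2 = {Branch, BCity, AcctNo, Type}, so the common attributes are not a superkey of either fragment. The join is lossy.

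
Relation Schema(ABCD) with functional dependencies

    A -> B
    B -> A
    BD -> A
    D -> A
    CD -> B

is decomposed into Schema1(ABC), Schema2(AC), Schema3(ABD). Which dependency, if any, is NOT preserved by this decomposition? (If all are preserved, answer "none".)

A → B lies within Schema1.
B → A lies within Schema1.
BD → A lies within Schema3.
D → A lies within Schema3.
CD → B: restricted closure across fragments reaches B.
Every dependency is enforceable on the fragments, so the decomposition is dependency-preserving.

none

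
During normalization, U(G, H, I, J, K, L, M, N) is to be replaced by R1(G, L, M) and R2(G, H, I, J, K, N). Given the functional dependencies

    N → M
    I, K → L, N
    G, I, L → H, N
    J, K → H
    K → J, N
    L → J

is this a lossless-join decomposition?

No

Common attributes: R1 ∩ R2 = {G}.
No dependency enlarges {G}, so (G)⁺ = {G}.
The closure contains neither all of R1 = {G, L, M} nor all of R2 = {G, H, I, J, K, N}, so the common attributes are not a superkey of either fragment. The join is lossy.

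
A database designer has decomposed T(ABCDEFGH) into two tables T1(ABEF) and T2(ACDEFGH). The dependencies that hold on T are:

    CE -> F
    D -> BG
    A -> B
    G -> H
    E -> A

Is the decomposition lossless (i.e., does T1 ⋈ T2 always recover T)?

Common attributes: T1 ∩ T2 = {AEF}.
Closure of {AEF}: A → B applies, adding B. So (AEF)⁺ = {ABEF}.
This closure contains every attribute of T1, so T1 ∩ T2 → T1. The join is lossless.

Yes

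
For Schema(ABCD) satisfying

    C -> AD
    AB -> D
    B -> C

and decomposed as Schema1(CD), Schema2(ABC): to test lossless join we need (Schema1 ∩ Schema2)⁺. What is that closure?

ACD

Schema1 ∩ Schema2 = {C}.
C → AD applies, adding AD
Closure: {ACD}.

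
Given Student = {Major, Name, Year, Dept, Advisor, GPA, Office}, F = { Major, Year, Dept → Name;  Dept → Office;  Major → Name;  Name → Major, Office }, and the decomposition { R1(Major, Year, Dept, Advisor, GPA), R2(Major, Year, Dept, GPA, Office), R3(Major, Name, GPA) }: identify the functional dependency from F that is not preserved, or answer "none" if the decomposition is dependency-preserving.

none

Major, Year, Dept → Name: restricted closure across fragments reaches Name.
Dept → Office lies within R2.
Major → Name lies within R3.
Name → Major, Office: restricted closure across fragments reaches Major, Office.
Every dependency is enforceable on the fragments, so the decomposition is dependency-preserving.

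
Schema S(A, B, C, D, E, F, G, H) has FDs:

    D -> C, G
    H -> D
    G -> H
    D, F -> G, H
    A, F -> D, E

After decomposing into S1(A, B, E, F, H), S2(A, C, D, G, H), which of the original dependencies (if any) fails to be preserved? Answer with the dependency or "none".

none

D → C, G lies within S2.
H → D lies within S2.
G → H lies within S2.
D, F → G, H: restricted closure across fragments reaches G, H.
A, F → D, E: restricted closure across fragments reaches D, E.
Every dependency is enforceable on the fragments, so the decomposition is dependency-preserving.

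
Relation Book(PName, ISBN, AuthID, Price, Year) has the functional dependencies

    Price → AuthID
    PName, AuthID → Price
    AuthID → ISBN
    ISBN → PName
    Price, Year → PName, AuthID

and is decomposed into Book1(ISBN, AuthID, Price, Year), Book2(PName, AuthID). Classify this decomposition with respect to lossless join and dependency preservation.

lossless but not dependency-preserving

Lossless test: (AuthID)⁺ = {PName, ISBN, AuthID, Price}, which contains all of one fragment — lossless.
Dependency preservation: the restricted closure of {ISBN} across the fragments never reaches {PName}, so ISBN → PName cannot be enforced without a join — not preserved.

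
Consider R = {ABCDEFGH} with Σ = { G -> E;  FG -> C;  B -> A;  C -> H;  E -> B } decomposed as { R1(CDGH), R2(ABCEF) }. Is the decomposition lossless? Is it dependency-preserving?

lossy and not dependency-preserving

Lossless test: (C)⁺ = {CH}, which is a superkey of neither fragment — lossy.
Dependency preservation: the restricted closure of {G} across the fragments never reaches {E}, so G → E cannot be enforced without a join — not preserved.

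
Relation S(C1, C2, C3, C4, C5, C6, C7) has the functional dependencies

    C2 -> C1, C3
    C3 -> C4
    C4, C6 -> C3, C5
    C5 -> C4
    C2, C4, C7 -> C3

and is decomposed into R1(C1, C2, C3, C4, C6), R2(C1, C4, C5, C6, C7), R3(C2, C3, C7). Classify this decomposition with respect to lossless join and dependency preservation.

Lossless test (chase): Rows 1 and 3 agree on C2; apply C2→C1, C3 and equate their C1, C3 entries. Rows 1 and 3 agree on C3; apply C3→C4 and equate their C4 entries. Rows 1 and 2 agree on C4, C6; apply C4, C6→C3, C5 and equate their C3, C5 entries. No row becomes fully distinguished — the join is lossy.
Dependency preservation: C4, C6 → C3, C5; C2, C4, C7 → C3 are not contained in any single fragment, but the restricted closure of each left-hand side across the fragments still reaches the right-hand side; the remaining FDs each lie inside some fragment. All dependencies are preserved.

lossy but dependency-preserving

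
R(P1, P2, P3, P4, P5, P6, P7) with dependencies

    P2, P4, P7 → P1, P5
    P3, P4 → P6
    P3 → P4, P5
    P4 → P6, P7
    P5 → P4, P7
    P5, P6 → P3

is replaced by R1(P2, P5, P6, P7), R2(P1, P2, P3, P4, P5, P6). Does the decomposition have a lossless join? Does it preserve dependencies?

Lossless test: (P2, P5, P6)⁺ = {P1, P2, P3, P4, P5, P6, P7}, which contains all of one fragment — lossless.
Dependency preservation: the restricted closure of {P4} across the fragments never reaches {P6, P7}, so P4 → P6, P7 cannot be enforced without a join — not preserved.

lossless but not dependency-preserving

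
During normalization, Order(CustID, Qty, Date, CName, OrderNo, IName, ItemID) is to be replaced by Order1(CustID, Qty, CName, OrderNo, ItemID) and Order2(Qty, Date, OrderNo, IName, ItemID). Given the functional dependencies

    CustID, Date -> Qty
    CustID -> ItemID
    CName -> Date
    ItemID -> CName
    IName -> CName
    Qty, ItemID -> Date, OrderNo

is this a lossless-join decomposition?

Common attributes: Order1 ∩ Order2 = {Qty, OrderNo, ItemID}.
Closure of {Qty, OrderNo, ItemID}: ItemID → CName applies, adding CName; Qty, ItemID → Date, OrderNo applies, adding Date. So (Qty, OrderNo, ItemID)⁺ = {Qty, Date, CName, OrderNo, ItemID}.
The closure contains neither all of Order1 = {CustID, Qty, CName, OrderNo, ItemID} nor all of Order2 = {Qty, Date, OrderNo, IName, ItemID}, so the common attributes are not a superkey of either fragment. The join is lossy.

No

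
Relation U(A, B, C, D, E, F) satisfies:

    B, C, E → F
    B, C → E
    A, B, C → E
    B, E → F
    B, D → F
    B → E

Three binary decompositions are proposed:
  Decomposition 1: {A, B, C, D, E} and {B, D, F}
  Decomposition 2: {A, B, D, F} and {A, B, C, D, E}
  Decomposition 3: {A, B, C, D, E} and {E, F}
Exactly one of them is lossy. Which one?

Decomposition 3

Decomposition 1: common = {B, D}, closure = {B, D, E, F} → lossless.
Decomposition 2: common = {A, B, D}, closure = {A, B, D, E, F} → lossless.
Decomposition 3: common = {E}, closure = {E} → lossy.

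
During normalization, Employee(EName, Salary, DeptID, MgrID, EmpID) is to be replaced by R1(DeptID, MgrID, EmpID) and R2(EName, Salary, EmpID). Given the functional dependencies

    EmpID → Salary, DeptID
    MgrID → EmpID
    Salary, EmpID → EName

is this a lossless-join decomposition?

Common attributes: R1 ∩ R2 = {EmpID}.
Closure of {EmpID}: EmpID → Salary, DeptID applies, adding Salary, DeptID; Salary, EmpID → EName applies, adding EName. So (EmpID)⁺ = {EName, Salary, DeptID, EmpID}.
This closure contains every attribute of R2, so R1 ∩ R2 → R2. The join is lossless.

Yes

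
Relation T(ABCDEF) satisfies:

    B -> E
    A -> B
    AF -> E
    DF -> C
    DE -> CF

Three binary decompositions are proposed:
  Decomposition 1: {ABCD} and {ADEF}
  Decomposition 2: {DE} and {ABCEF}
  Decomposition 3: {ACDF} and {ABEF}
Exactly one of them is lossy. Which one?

Decomposition 2

Decomposition 1: common = {AD}, closure = {ABCDEF} → lossless.
Decomposition 2: common = {E}, closure = {E} → lossy.
Decomposition 3: common = {AF}, closure = {ABEF} → lossless.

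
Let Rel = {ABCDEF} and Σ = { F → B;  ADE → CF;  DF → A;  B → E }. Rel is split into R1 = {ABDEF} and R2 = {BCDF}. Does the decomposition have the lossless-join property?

Common attributes: R1 ∩ R2 = {BDF}.
Closure of {BDF}: DF → A applies, adding A; B → E applies, adding E; ADE → CF applies, adding C. So (BDF)⁺ = {ABCDEF}.
This closure contains every attribute of R1, so R1 ∩ R2 → R1. The join is lossless.

Yes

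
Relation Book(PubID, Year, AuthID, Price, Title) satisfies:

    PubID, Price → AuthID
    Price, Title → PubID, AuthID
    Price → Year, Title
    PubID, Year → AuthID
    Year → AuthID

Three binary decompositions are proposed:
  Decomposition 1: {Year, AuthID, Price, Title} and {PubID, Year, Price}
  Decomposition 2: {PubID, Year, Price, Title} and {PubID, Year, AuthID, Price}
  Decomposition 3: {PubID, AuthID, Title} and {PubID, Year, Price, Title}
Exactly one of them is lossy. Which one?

Decomposition 1: common = {Year, Price}, closure = {PubID, Year, AuthID, Price, Title} → lossless.
Decomposition 2: common = {PubID, Year, Price}, closure = {PubID, Year, AuthID, Price, Title} → lossless.
Decomposition 3: common = {PubID, Title}, closure = {PubID, Title} → lossy.

Decomposition 3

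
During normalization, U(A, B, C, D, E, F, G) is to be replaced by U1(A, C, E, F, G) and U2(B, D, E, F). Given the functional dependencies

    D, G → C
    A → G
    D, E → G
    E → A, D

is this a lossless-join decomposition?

Common attributes: U1 ∩ U2 = {E, F}.
Closure of {E, F}: E → A, D applies, adding A, D; A → G applies, adding G; D, G → C applies, adding C. So (E, F)⁺ = {A, C, D, E, F, G}.
This closure contains every attribute of U1, so U1 ∩ U2 → U1. The join is lossless.

Yes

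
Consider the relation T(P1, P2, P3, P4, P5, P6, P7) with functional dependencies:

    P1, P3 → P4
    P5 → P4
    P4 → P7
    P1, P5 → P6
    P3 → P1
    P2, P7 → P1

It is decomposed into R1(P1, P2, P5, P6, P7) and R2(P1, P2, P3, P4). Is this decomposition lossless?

No

Common attributes: R1 ∩ R2 = {P1, P2}.
No dependency enlarges {P1, P2}, so (P1, P2)⁺ = {P1, P2}.
The closure contains neither all of R1 = {P1, P2, P5, P6, P7} nor all of R2 = {P1, P2, P3, P4}, so the common attributes are not a superkey of either fragment. The join is lossy.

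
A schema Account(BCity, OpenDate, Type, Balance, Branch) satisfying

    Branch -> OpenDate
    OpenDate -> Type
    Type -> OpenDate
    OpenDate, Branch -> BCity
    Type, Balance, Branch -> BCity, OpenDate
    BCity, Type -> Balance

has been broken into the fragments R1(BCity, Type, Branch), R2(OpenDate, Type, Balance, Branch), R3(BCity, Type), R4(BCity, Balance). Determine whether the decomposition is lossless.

Yes

Chase test. Columns are BCity, OpenDate, Type, Balance, Branch; row i has aⱼ where attribute j ∈ Ri, else bᵢⱼ.
Initial tableau (one row per fragment):
  row 1: a1 b12 a3 b14 a5
  row 2: b21 a2 a3 a4 a5
  row 3: a1 b32 a3 b34 b35
  row 4: a1 b42 b43 a4 b45
Rows 1 and 2 agree on Branch; apply Branch→OpenDate and equate their OpenDate entries.
Rows 1 and 3 agree on Type; apply Type→OpenDate and equate their OpenDate entries.
Rows 1 and 2 agree on OpenDate, Branch; apply OpenDate, Branch→BCity and equate their BCity entries.
Rows 1 and 2 agree on BCity, Type; apply BCity, Type→Balance and equate their Balance entries.
Rows 1 and 3 agree on BCity, Type; apply BCity, Type→Balance and equate their Balance entries.
Row 1 is now all distinguished symbols — the join is lossless.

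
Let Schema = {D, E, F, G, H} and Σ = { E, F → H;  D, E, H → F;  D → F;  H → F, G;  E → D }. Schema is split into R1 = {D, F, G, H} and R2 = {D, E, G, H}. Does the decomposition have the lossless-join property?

Yes

Common attributes: R1 ∩ R2 = {D, G, H}.
Closure of {D, G, H}: D → F applies, adding F. So (D, G, H)⁺ = {D, F, G, H}.
This closure contains every attribute of R1, so R1 ∩ R2 → R1. The join is lossless.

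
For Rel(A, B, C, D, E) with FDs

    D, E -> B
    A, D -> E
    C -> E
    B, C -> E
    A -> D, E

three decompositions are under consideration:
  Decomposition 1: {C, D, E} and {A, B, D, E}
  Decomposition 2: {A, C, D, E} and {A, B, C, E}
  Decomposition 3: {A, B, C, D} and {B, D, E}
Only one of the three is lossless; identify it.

Decomposition 1: common = {D, E}, closure = {B, D, E} → lossy.
Decomposition 2: common = {A, C, E}, closure = {A, B, C, D, E} → lossless.
Decomposition 3: common = {B, D}, closure = {B, D} → lossy.

Decomposition 2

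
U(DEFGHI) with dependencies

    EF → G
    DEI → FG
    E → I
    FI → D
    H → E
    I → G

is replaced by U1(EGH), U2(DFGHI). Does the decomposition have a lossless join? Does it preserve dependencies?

lossless but not dependency-preserving

Lossless test: (GH)⁺ = {EGHI}, which contains all of one fragment — lossless.
Dependency preservation: the restricted closure of {DEI} across the fragments never reaches {FG}, so DEI → FG cannot be enforced without a join — not preserved.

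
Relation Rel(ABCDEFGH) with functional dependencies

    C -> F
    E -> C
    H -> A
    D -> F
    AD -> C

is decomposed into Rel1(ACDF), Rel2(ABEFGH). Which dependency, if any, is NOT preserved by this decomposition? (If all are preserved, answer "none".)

Check E → C: no single fragment contains all of {CE}, and the restricted closure of {E} across the fragments never reaches {C}.
C → F is preserved.
H → A is preserved.
D → F is preserved.
AD → C is preserved.

E -> C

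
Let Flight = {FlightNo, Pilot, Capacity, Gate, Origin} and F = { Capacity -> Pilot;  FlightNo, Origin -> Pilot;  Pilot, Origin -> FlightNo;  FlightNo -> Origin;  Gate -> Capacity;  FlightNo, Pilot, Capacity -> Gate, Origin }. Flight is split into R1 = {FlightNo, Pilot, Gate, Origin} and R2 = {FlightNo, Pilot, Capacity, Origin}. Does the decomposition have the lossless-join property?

No

Common attributes: R1 ∩ R2 = {FlightNo, Pilot, Origin}.
No dependency enlarges {FlightNo, Pilot, Origin}, so (FlightNo, Pilot, Origin)⁺ = {FlightNo, Pilot, Origin}.
The closure contains neither all of R1 = {FlightNo, Pilot, Gate, Origin} nor all of R2 = {FlightNo, Pilot, Capacity, Origin}, so the common attributes are not a superkey of either fragment. The join is lossy.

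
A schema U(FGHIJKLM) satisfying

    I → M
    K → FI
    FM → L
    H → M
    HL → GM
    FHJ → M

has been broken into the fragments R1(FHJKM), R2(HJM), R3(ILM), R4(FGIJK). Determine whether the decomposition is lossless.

No

Chase test. Columns are FGHIJKLM; row i has aⱼ where attribute j ∈ Ri, else bᵢⱼ.
Initial tableau (one row per fragment):
  row 1: a1 b12 a3 b14 a5 a6 b17 a8
  row 2: b21 b22 a3 b24 a5 b26 b27 a8
  row 3: b31 b32 b33 a4 b35 b36 a7 a8
  row 4: a1 a2 b43 a4 a5 a6 b47 b48
Rows 3 and 4 agree on I; apply I→M and equate their M entries.
Rows 1 and 4 agree on K; apply K→FI and equate their FI entries.
Rows 1 and 4 agree on FM; apply FM→L and equate their L entries.
No row becomes fully distinguished — the join is lossy.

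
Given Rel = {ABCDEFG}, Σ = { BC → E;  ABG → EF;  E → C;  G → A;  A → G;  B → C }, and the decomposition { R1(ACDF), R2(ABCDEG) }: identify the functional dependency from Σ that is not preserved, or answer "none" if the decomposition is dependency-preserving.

Check ABG → EF: no single fragment contains all of {ABEFG}, and the restricted closure of {ABG} across the fragments never reaches {EF}.
BC → E is preserved.
E → C is preserved.
G → A is preserved.
A → G is preserved.
B → C is preserved.

ABG → EF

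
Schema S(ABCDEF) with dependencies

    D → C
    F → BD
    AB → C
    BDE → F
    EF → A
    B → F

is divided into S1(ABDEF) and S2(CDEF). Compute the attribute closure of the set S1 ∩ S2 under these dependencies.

ABCDEF

S1 ∩ S2 = {DEF}.
D → C applies, adding C
F → BD applies, adding B
EF → A applies, adding A
Closure: {ABCDEF}.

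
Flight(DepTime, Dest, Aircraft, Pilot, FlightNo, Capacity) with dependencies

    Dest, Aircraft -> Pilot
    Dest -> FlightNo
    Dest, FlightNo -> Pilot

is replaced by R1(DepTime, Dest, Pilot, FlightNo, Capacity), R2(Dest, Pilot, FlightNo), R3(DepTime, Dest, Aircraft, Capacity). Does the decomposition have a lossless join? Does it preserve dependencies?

lossless and dependency-preserving

Lossless test (chase): Rows 1 and 3 agree on Dest; apply Dest→FlightNo and equate their FlightNo entries. Rows 1 and 3 agree on Dest, FlightNo; apply Dest, FlightNo→Pilot and equate their Pilot entries. Row 3 is now all distinguished symbols — the join is lossless.
Dependency preservation: Dest, Aircraft → Pilot is not contained in any single fragment, but the restricted closure of its left-hand side across the fragments still reaches the right-hand side; the remaining FDs each lie inside some fragment. All dependencies are preserved.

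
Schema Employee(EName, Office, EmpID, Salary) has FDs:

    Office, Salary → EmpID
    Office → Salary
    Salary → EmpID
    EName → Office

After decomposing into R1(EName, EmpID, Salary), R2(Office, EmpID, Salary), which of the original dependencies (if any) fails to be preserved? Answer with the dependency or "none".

EName → Office

Check EName → Office: no single fragment contains all of {EName, Office}, and the restricted closure of {EName} across the fragments never reaches {Office}.
Office, Salary → EmpID is preserved.
Office → Salary is preserved.
Salary → EmpID is preserved.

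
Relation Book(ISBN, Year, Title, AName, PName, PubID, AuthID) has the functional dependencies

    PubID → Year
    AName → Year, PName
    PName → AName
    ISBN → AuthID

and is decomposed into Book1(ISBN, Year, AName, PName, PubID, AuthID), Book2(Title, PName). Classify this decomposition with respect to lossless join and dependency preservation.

Lossless test: (PName)⁺ = {Year, AName, PName}, which is a superkey of neither fragment — lossy.
Dependency preservation: every FD's attributes lie within a single fragment, so each can be enforced locally — preserved.

lossy but dependency-preserving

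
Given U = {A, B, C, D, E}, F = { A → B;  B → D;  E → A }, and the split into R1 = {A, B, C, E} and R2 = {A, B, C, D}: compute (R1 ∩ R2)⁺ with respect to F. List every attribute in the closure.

R1 ∩ R2 = {A, B, C}.
B → D applies, adding D
Closure: {A, B, C, D}.

A, B, C, D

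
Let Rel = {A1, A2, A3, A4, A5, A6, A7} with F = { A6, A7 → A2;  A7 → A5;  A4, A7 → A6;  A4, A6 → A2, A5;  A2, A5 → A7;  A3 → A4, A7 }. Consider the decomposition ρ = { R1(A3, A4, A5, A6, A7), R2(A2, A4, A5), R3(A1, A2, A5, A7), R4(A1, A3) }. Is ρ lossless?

Chase test. Columns are A1, A2, A3, A4, A5, A6, A7; row i has aⱼ where attribute j ∈ Ri, else bᵢⱼ.
Initial tableau (one row per fragment):
  row 1: b11 b12 a3 a4 a5 a6 a7
  row 2: b21 a2 b23 a4 a5 b26 b27
  row 3: a1 a2 b33 b34 a5 b36 a7
  row 4: a1 b42 a3 b44 b45 b46 b47
Rows 2 and 3 agree on A2, A5; apply A2, A5→A7 and equate their A7 entries.
Rows 1 and 4 agree on A3; apply A3→A4, A7 and equate their A4, A7 entries.
Rows 1 and 4 agree on A7; apply A7→A5 and equate their A5 entries.
Rows 1 and 2 agree on A4, A7; apply A4, A7→A6 and equate their A6 entries.
Rows 1 and 4 agree on A4, A7; apply A4, A7→A6 and equate their A6 entries.
Rows 1 and 2 agree on A4, A6; apply A4, A6→A2, A5 and equate their A2, A5 entries.
Rows 1 and 4 agree on A4, A6; apply A4, A6→A2, A5 and equate their A2, A5 entries.
Row 4 is now all distinguished symbols — the join is lossless.

Yes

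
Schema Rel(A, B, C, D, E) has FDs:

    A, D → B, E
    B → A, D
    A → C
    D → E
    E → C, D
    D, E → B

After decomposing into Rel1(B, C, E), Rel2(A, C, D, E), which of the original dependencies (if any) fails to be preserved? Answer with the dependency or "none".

A, D → B, E: restricted closure across fragments reaches B, E.
B → A, D: restricted closure across fragments reaches A, D.
A → C lies within Rel2.
D → E lies within Rel2.
E → C, D lies within Rel2.
D, E → B: restricted closure across fragments reaches B.
Every dependency is enforceable on the fragments, so the decomposition is dependency-preserving.

none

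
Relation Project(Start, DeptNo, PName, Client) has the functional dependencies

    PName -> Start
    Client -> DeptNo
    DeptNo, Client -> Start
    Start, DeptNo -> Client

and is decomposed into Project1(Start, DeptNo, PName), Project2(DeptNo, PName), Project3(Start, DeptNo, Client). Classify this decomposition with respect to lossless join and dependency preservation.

lossless and dependency-preserving

Lossless test (chase): Rows 1 and 2 agree on PName; apply PName→Start and equate their Start entries. Rows 1 and 2 agree on Start, DeptNo; apply Start, DeptNo→Client and equate their Client entries. Rows 1 and 3 agree on Start, DeptNo; apply Start, DeptNo→Client and equate their Client entries. Row 1 is now all distinguished symbols — the join is lossless.
Dependency preservation: every FD's attributes lie within a single fragment, so each can be enforced locally — preserved.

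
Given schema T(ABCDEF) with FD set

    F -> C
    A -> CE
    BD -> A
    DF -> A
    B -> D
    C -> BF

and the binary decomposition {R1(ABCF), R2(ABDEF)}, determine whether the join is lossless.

Common attributes: R1 ∩ R2 = {ABF}.
Closure of {ABF}: F → C applies, adding C; A → CE applies, adding E; B → D applies, adding D. So (ABF)⁺ = {ABCDEF}.
This closure contains every attribute of R1, so R1 ∩ R2 → R1. The join is lossless.

Yes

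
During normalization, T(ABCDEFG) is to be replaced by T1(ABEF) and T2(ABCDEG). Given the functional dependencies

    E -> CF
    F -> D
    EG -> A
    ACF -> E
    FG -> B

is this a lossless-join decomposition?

Yes

Common attributes: T1 ∩ T2 = {ABE}.
Closure of {ABE}: E → CF applies, adding CF; F → D applies, adding D. So (ABE)⁺ = {ABCDEF}.
This closure contains every attribute of T1, so T1 ∩ T2 → T1. The join is lossless.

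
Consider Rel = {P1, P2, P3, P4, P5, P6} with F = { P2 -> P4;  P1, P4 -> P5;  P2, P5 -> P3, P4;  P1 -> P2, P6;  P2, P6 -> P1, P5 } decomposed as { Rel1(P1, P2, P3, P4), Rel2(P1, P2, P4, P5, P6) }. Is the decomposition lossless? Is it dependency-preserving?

Lossless test: (P1, P2, P4)⁺ = {P1, P2, P3, P4, P5, P6}, which contains all of one fragment — lossless.
Dependency preservation: the restricted closure of {P2, P5} across the fragments never reaches {P3, P4}, so P2, P5 → P3, P4 cannot be enforced without a join — not preserved.

lossless but not dependency-preserving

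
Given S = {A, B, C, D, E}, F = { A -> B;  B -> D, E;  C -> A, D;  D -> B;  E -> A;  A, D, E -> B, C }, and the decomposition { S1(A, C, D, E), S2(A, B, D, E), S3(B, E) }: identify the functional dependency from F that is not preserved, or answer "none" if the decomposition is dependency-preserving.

A → B lies within S2.
B → D, E lies within S2.
C → A, D lies within S1.
D → B lies within S2.
E → A lies within S1.
A, D, E → B, C: restricted closure across fragments reaches B, C.
Every dependency is enforceable on the fragments, so the decomposition is dependency-preserving.

none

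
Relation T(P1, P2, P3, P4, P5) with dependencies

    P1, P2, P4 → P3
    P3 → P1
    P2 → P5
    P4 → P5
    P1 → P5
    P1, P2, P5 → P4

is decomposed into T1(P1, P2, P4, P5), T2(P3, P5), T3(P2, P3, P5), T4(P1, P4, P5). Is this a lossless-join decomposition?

Chase test. Columns are P1, P2, P3, P4, P5; row i has aⱼ where attribute j ∈ Ti, else bᵢⱼ.
Initial tableau (one row per fragment):
  row 1: a1 a2 b13 a4 a5
  row 2: b21 b22 a3 b24 a5
  row 3: b31 a2 a3 b34 a5
  row 4: a1 b42 b43 a4 a5
Rows 2 and 3 agree on P3; apply P3→P1 and equate their P1 entries.
No row becomes fully distinguished — the join is lossy.

No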